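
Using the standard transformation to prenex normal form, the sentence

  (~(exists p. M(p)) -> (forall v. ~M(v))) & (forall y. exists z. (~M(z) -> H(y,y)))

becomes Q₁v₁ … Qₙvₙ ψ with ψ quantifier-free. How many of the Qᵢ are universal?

Rewrite implications/biconditionals: A → B as ¬A ∨ B.
  (~~(exists p. M(p)) | (forall v. ~M(v))) & (forall y. exists z. (~~M(z) | H(y,y)))
Push ¬ through the quantifiers and connectives to reach negation normal form:
  ((exists p. M(p)) | (forall v. ~M(v))) & (forall y. exists z. (M(z) | H(y,y)))
All bound variables are already distinct, so no renaming is needed.
Extract every quantifier outward, since the variables are now distinct and don't occur free across branches:
  exists p. forall v. forall y. exists z. ((M(p) | ~M(v)) & (M(z) | H(y,y)))
The prefix is exists p forall v forall y exists z: 2 universal, 2 existential.

2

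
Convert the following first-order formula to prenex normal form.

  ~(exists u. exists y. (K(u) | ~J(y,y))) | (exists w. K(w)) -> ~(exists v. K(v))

exists u. exists y. forall w. forall v. ((K(u) | ~J(y,y)) & ~K(w) | ~K(v))

Eliminate → and ↔ using ¬ and ∨.
  ~(~(exists u. exists y. (K(u) | ~J(y,y))) | (exists w. K(w))) | ~(exists v. K(v))
Move each ¬ inward, flipping quantifiers it crosses:
  (exists u. exists y. (K(u) | ~J(y,y))) & (forall w. ~K(w)) | (forall v. ~K(v))
Extract every quantifier outward, since the variables are now distinct and don't occur free across branches:
  exists u. exists y. forall w. forall v. ((K(u) | ~J(y,y)) & ~K(w) | ~K(v))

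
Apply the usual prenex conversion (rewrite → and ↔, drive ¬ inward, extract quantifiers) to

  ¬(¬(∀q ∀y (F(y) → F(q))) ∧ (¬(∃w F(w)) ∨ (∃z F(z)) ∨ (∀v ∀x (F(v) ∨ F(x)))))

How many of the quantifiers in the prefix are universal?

3

Rewrite implications/biconditionals: A → B as ¬A ∨ B.
  ¬(¬(∀q ∀y (¬F(y) ∨ F(q))) ∧ (¬(∃w F(w)) ∨ (∃z F(z)) ∨ (∀v ∀x (F(v) ∨ F(x)))))
Move each ¬ inward, flipping quantifiers it crosses:
  (∀q ∀y (¬F(y) ∨ F(q))) ∨ (∃w F(w)) ∧ (∀z ¬F(z)) ∧ (∃v ∃x (¬F(v) ∧ ¬F(x)))
All bound variables are already distinct, so no renaming is needed.
Extract every quantifier outward, since the variables are now distinct and don't occur free across branches:
  ∀q ∀y ∃w ∀z ∃v ∃x (¬F(y) ∨ F(q) ∨ F(w) ∧ ¬F(z) ∧ ¬F(v) ∧ ¬F(x))
The prefix is ∀q ∀y ∃w ∀z ∃v ∃x: 3 universal, 3 existential.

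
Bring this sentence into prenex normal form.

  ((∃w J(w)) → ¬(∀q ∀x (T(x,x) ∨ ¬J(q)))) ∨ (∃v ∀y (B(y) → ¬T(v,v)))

∀w ∃q ∃x ∃v ∀y (¬J(w) ∨ ¬T(x,x) ∧ J(q) ∨ ¬B(y) ∨ ¬T(v,v))

Eliminate → and ↔ using ¬ and ∨.
  ¬(∃w J(w)) ∨ ¬(∀q ∀x (T(x,x) ∨ ¬J(q))) ∨ (∃v ∀y (¬B(y) ∨ ¬T(v,v)))
Drive negations inward (¬∀x A ≡ ∃x ¬A, ¬∃x A ≡ ∀x ¬A, De Morgan for ∧/∨):
  (∀w ¬J(w)) ∨ (∃q ∃x (¬T(x,x) ∧ J(q))) ∨ (∃v ∀y (¬B(y) ∨ ¬T(v,v)))
Finally move all quantifiers to the prefix:
  ∀w ∃q ∃x ∃v ∀y (¬J(w) ∨ ¬T(x,x) ∧ J(q) ∨ ¬B(y) ∨ ¬T(v,v))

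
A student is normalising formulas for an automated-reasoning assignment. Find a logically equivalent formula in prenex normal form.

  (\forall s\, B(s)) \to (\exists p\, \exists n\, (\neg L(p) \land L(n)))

\exists s\, \exists p\, \exists n\, (\neg B(s) \lor \neg L(p) \land L(n))

Eliminate → and ↔ using ¬ and ∨.
  \neg (\forall s\, B(s)) \lor (\exists p\, \exists n\, (\neg L(p) \land L(n)))
Drive negations inward (¬∀x A ≡ ∃x ¬A, ¬∃x A ≡ ∀x ¬A, De Morgan for ∧/∨):
  (\exists s\, \neg B(s)) \lor (\exists p\, \exists n\, (\neg L(p) \land L(n)))
All bound variables are already distinct, so no renaming is needed.
Pull the quantifiers to the front (each side's bound variable is not free in the other side):
  \exists s\, \exists p\, \exists n\, (\neg B(s) \lor \neg L(p) \land L(n))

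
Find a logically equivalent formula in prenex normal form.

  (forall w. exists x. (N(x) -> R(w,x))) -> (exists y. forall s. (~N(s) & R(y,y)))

exists w. forall x. exists y. forall s. (N(x) & ~R(w,x) | ~N(s) & R(y,y))

Rewrite implications/biconditionals: A → B as ¬A ∨ B.
  ~(forall w. exists x. (~N(x) | R(w,x))) | (exists y. forall s. (~N(s) & R(y,y)))
Drive negations inward (¬∀x A ≡ ∃x ¬A, ¬∃x A ≡ ∀x ¬A, De Morgan for ∧/∨):
  (exists w. forall x. (N(x) & ~R(w,x))) | (exists y. forall s. (~N(s) & R(y,y)))
Extract every quantifier outward, since the variables are now distinct and don't occur free across branches:
  exists w. forall x. exists y. forall s. (N(x) & ~R(w,x) | ~N(s) & R(y,y))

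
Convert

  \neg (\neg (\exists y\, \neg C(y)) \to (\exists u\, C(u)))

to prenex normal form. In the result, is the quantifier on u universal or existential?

Rewrite implications/biconditionals: A → B as ¬A ∨ B.
  \neg (\neg \neg (\exists y\, \neg C(y)) \lor (\exists u\, C(u)))
Drive negations inward (¬∀x A ≡ ∃x ¬A, ¬∃x A ≡ ∀x ¬A, De Morgan for ∧/∨):
  (\forall y\, C(y)) \land (\forall u\, \neg C(u))
All bound variables are already distinct, so no renaming is needed.
Finally move all quantifiers to the prefix:
  \forall y\, \forall u\, (C(y) \land \neg C(u))
The quantifier \exists u sits under an odd number of negations (counting the antecedent side of each →), so it flips to \forall u.

universal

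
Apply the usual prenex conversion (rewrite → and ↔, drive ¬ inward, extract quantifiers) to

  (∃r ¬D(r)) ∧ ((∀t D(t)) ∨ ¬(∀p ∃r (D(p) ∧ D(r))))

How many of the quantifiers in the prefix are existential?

2

Move each ¬ inward, flipping quantifiers it crosses:
  (∃r ¬D(r)) ∧ ((∀t D(t)) ∨ (∃p ∀r (¬D(p) ∨ ¬D(r))))
Give each quantifier a distinct variable: r↦z.
  (∃r ¬D(r)) ∧ ((∀t D(t)) ∨ (∃p ∀z (¬D(p) ∨ ¬D(z))))
Extract every quantifier outward, since the variables are now distinct and don't occur free across branches:
  ∃r ∀t ∃p ∀z (¬D(r) ∧ (D(t) ∨ ¬D(p) ∨ ¬D(z)))
The prefix is ∃r ∀t ∃p ∀z: 2 universal, 2 existential.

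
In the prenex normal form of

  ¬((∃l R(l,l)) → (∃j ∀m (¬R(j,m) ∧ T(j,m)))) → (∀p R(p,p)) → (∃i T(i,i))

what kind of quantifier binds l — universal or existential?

First replace A → B with ¬A ∨ B.
  ¬¬(¬(∃l R(l,l)) ∨ (∃j ∀m (¬R(j,m) ∧ T(j,m)))) ∨ ¬(∀p R(p,p)) ∨ (∃i T(i,i))
Drive negations inward (¬∀x A ≡ ∃x ¬A, ¬∃x A ≡ ∀x ¬A, De Morgan for ∧/∨):
  (∀l ¬R(l,l)) ∨ (∃j ∀m (¬R(j,m) ∧ T(j,m))) ∨ (∃p ¬R(p,p)) ∨ (∃i T(i,i))
All bound variables are already distinct, so no renaming is needed.
Extract every quantifier outward, since the variables are now distinct and don't occur free across branches:
  ∀l ∃j ∀m ∃p ∃i (¬R(l,l) ∨ ¬R(j,m) ∧ T(j,m) ∨ ¬R(p,p) ∨ T(i,i))
The quantifier ∃l sits under an odd number of negations (counting the antecedent side of each →), so it flips to ∀l.

universal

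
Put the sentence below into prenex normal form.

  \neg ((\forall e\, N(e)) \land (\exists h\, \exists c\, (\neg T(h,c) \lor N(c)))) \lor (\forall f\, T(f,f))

Push ¬ through the quantifiers and connectives to reach negation normal form:
  (\exists e\, \neg N(e)) \lor (\forall h\, \forall c\, (T(h,c) \land \neg N(c))) \lor (\forall f\, T(f,f))
Extract every quantifier outward, since the variables are now distinct and don't occur free across branches:
  \exists e\, \forall h\, \forall c\, \forall f\, (\neg N(e) \lor T(h,c) \land \neg N(c) \lor T(f,f))

\exists e\, \forall h\, \forall c\, \forall f\, (\neg N(e) \lor T(h,c) \land \neg N(c) \lor T(f,f))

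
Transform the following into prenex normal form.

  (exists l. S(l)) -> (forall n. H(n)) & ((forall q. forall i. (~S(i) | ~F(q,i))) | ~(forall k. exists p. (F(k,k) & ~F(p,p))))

First replace A → B with ¬A ∨ B.
  ~(exists l. S(l)) | (forall n. H(n)) & ((forall q. forall i. (~S(i) | ~F(q,i))) | ~(forall k. exists p. (F(k,k) & ~F(p,p))))
Move each ¬ inward, flipping quantifiers it crosses:
  (forall l. ~S(l)) | (forall n. H(n)) & ((forall q. forall i. (~S(i) | ~F(q,i))) | (exists k. forall p. (~F(k,k) | F(p,p))))
Extract every quantifier outward, since the variables are now distinct and don't occur free across branches:
  forall l. forall n. forall q. forall i. exists k. forall p. (~S(l) | H(n) & (~S(i) | ~F(q,i) | ~F(k,k) | F(p,p)))

forall l. forall n. forall q. forall i. exists k. forall p. (~S(l) | H(n) & (~S(i) | ~F(q,i) | ~F(k,k) | F(p,p)))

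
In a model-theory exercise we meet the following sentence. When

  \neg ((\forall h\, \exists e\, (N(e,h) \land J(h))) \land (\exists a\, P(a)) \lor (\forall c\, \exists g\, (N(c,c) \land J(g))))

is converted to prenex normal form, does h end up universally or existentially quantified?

Move each ¬ inward, flipping quantifiers it crosses:
  ((\exists h\, \forall e\, (\neg N(e,h) \lor \neg J(h))) \lor (\forall a\, \neg P(a))) \land (\exists c\, \forall g\, (\neg N(c,c) \lor \neg J(g)))
All bound variables are already distinct, so no renaming is needed.
Pull the quantifiers to the front (each side's bound variable is not free in the other side):
  \exists h\, \forall e\, \forall a\, \exists c\, \forall g\, ((\neg N(e,h) \lor \neg J(h) \lor \neg P(a)) \land (\neg N(c,c) \lor \neg J(g)))
The quantifier \forall h sits under an odd number of negations, so it flips to \exists h.

existential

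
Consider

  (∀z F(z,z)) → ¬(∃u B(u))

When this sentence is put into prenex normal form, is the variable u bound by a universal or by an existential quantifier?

universal

Rewrite implications/biconditionals: A → B as ¬A ∨ B.
  ¬(∀z F(z,z)) ∨ ¬(∃u B(u))
Push ¬ through the quantifiers and connectives to reach negation normal form:
  (∃z ¬F(z,z)) ∨ (∀u ¬B(u))
All bound variables are already distinct, so no renaming is needed.
Extract every quantifier outward, since the variables are now distinct and don't occur free across branches:
  ∃z ∀u (¬F(z,z) ∨ ¬B(u))
The quantifier ∃u sits under an odd number of negations (counting the antecedent side of each →), so it flips to ∀u.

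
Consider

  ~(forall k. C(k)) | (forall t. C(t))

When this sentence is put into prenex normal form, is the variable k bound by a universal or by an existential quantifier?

existential

Move each ¬ inward, flipping quantifiers it crosses:
  (exists k. ~C(k)) | (forall t. C(t))
All bound variables are already distinct, so no renaming is needed.
Finally move all quantifiers to the prefix:
  exists k. forall t. (~C(k) | C(t))
The quantifier forall k sits under an odd number of negations, so it flips to exists k.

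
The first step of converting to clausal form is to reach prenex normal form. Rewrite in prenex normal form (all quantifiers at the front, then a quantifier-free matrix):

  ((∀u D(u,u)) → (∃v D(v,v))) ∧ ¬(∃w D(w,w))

∃u ∃v ∀w ((¬D(u,u) ∨ D(v,v)) ∧ ¬D(w,w))

Eliminate → and ↔ using ¬ and ∨.
  (¬(∀u D(u,u)) ∨ (∃v D(v,v))) ∧ ¬(∃w D(w,w))
Push ¬ through the quantifiers and connectives to reach negation normal form:
  ((∃u ¬D(u,u)) ∨ (∃v D(v,v))) ∧ (∀w ¬D(w,w))
All bound variables are already distinct, so no renaming is needed.
Finally move all quantifiers to the prefix:
  ∃u ∃v ∀w ((¬D(u,u) ∨ D(v,v)) ∧ ¬D(w,w))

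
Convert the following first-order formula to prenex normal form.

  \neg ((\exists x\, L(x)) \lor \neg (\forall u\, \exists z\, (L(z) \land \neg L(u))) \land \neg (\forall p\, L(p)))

\forall x\, \forall u\, \exists z\, \forall p\, (\neg L(x) \land (L(z) \land \neg L(u) \lor L(p)))

Push ¬ through the quantifiers and connectives to reach negation normal form:
  (\forall x\, \neg L(x)) \land ((\forall u\, \exists z\, (L(z) \land \neg L(u))) \lor (\forall p\, L(p)))
All bound variables are already distinct, so no renaming is needed.
Finally move all quantifiers to the prefix:
  \forall x\, \forall u\, \exists z\, \forall p\, (\neg L(x) \land (L(z) \land \neg L(u) \lor L(p)))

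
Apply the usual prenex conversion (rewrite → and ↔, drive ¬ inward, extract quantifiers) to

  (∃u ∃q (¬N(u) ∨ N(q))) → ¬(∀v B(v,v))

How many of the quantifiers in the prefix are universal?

2

Rewrite implications/biconditionals: A → B as ¬A ∨ B.
  ¬(∃u ∃q (¬N(u) ∨ N(q))) ∨ ¬(∀v B(v,v))
Move each ¬ inward, flipping quantifiers it crosses:
  (∀u ∀q (N(u) ∧ ¬N(q))) ∨ (∃v ¬B(v,v))
Pull the quantifiers to the front (each side's bound variable is not free in the other side):
  ∀u ∀q ∃v (N(u) ∧ ¬N(q) ∨ ¬B(v,v))
The prefix is ∀u ∀q ∃v: 2 universal, 1 existential.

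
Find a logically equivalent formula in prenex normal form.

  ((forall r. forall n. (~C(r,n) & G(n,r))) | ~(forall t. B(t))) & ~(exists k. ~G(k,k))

forall r. forall n. exists t. forall k. ((~C(r,n) & G(n,r) | ~B(t)) & G(k,k))

Move each ¬ inward, flipping quantifiers it crosses:
  ((forall r. forall n. (~C(r,n) & G(n,r))) | (exists t. ~B(t))) & (forall k. G(k,k))
All bound variables are already distinct, so no renaming is needed.
Pull the quantifiers to the front (each side's bound variable is not free in the other side):
  forall r. forall n. exists t. forall k. ((~C(r,n) & G(n,r) | ~B(t)) & G(k,k))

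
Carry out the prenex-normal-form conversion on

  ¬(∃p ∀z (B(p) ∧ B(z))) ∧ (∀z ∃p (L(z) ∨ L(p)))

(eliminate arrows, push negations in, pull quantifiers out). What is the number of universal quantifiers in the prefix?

2

Move each ¬ inward, flipping quantifiers it crosses:
  (∀p ∃z (¬B(p) ∨ ¬B(z))) ∧ (∀z ∃p (L(z) ∨ L(p)))
Standardize variables apart so no two quantifiers bind the same name: z↦v, p↦q.
  (∀p ∃z (¬B(p) ∨ ¬B(z))) ∧ (∀v ∃q (L(v) ∨ L(q)))
Finally move all quantifiers to the prefix:
  ∀p ∃z ∀v ∃q ((¬B(p) ∨ ¬B(z)) ∧ (L(v) ∨ L(q)))
The prefix is ∀p ∃z ∀v ∃q: 2 universal, 2 existential.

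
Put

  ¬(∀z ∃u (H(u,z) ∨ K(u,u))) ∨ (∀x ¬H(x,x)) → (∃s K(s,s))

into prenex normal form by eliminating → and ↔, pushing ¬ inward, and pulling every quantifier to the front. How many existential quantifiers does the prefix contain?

3

Rewrite implications/biconditionals: A → B as ¬A ∨ B.
  ¬(¬(∀z ∃u (H(u,z) ∨ K(u,u))) ∨ (∀x ¬H(x,x))) ∨ (∃s K(s,s))
Move each ¬ inward, flipping quantifiers it crosses:
  (∀z ∃u (H(u,z) ∨ K(u,u))) ∧ (∃x H(x,x)) ∨ (∃s K(s,s))
All bound variables are already distinct, so no renaming is needed.
Pull the quantifiers to the front (each side's bound variable is not free in the other side):
  ∀z ∃u ∃x ∃s ((H(u,z) ∨ K(u,u)) ∧ H(x,x) ∨ K(s,s))
The prefix is ∀z ∃u ∃x ∃s: 1 universal, 3 existential.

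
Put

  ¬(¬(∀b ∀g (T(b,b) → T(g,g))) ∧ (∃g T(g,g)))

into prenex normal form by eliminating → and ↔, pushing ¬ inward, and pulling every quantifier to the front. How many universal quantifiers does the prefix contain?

Eliminate → and ↔ using ¬ and ∨.
  ¬(¬(∀b ∀g (¬T(b,b) ∨ T(g,g))) ∧ (∃g T(g,g)))
Drive negations inward (¬∀x A ≡ ∃x ¬A, ¬∃x A ≡ ∀x ¬A, De Morgan for ∧/∨):
  (∀b ∀g (¬T(b,b) ∨ T(g,g))) ∨ (∀g ¬T(g,g))
Standardize variables apart so no two quantifiers bind the same name: g↦s.
  (∀b ∀g (¬T(b,b) ∨ T(g,g))) ∨ (∀s ¬T(s,s))
Extract every quantifier outward, since the variables are now distinct and don't occur free across branches:
  ∀b ∀g ∀s (¬T(b,b) ∨ T(g,g) ∨ ¬T(s,s))
The prefix is ∀b ∀g ∀s: 3 universal, 0 existential.

3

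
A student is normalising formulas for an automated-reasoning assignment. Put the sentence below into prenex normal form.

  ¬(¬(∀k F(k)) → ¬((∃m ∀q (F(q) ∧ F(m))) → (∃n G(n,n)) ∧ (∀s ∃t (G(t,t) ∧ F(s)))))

Eliminate → and ↔ using ¬ and ∨.
  ¬(¬¬(∀k F(k)) ∨ ¬(¬(∃m ∀q (F(q) ∧ F(m))) ∨ (∃n G(n,n)) ∧ (∀s ∃t (G(t,t) ∧ F(s)))))
Move each ¬ inward, flipping quantifiers it crosses:
  (∃k ¬F(k)) ∧ ((∀m ∃q (¬F(q) ∨ ¬F(m))) ∨ (∃n G(n,n)) ∧ (∀s ∃t (G(t,t) ∧ F(s))))
Finally move all quantifiers to the prefix:
  ∃k ∀m ∃q ∃n ∀s ∃t (¬F(k) ∧ (¬F(q) ∨ ¬F(m) ∨ G(n,n) ∧ G(t,t) ∧ F(s)))

∃k ∀m ∃q ∃n ∀s ∃t (¬F(k) ∧ (¬F(q) ∨ ¬F(m) ∨ G(n,n) ∧ G(t,t) ∧ F(s)))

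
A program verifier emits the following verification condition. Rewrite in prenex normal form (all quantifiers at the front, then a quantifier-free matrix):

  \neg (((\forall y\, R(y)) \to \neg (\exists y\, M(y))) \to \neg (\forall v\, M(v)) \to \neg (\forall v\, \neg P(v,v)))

\exists y\, \forall y1\, \exists v\, \forall w\, ((\neg R(y) \lor \neg M(y1)) \land \neg M(v) \land \neg P(w,w))

Eliminate → and ↔ using ¬ and ∨.
  \neg (\neg (\neg (\forall y\, R(y)) \lor \neg (\exists y\, M(y))) \lor \neg \neg (\forall v\, M(v)) \lor \neg (\forall v\, \neg P(v,v)))
Push ¬ through the quantifiers and connectives to reach negation normal form:
  ((\exists y\, \neg R(y)) \lor (\forall y\, \neg M(y))) \land (\exists v\, \neg M(v)) \land (\forall v\, \neg P(v,v))
Standardize variables apart so no two quantifiers bind the same name: y↦y1, v↦w.
  ((\exists y\, \neg R(y)) \lor (\forall y1\, \neg M(y1))) \land (\exists v\, \neg M(v)) \land (\forall w\, \neg P(w,w))
Pull the quantifiers to the front (each side's bound variable is not free in the other side):
  \exists y\, \forall y1\, \exists v\, \forall w\, ((\neg R(y) \lor \neg M(y1)) \land \neg M(v) \land \neg P(w,w))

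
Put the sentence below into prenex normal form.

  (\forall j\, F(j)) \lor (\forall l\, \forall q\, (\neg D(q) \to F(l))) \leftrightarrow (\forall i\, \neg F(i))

Eliminate → and ↔ using ¬ and ∨; A ↔ B as (¬A ∨ B) ∧ (¬B ∨ A).
  (\neg ((\forall j\, F(j)) \lor (\forall l\, \forall q\, (\neg \neg D(q) \lor F(l)))) \lor (\forall i\, \neg F(i))) \land (\neg (\forall i\, \neg F(i)) \lor (\forall j\, F(j)) \lor (\forall l\, \forall q\, (\neg \neg D(q) \lor F(l))))
Move each ¬ inward, flipping quantifiers it crosses:
  ((\exists j\, \neg F(j)) \land (\exists l\, \exists q\, (\neg D(q) \land \neg F(l))) \lor (\forall i\, \neg F(i))) \land ((\exists i\, F(i)) \lor (\forall j\, F(j)) \lor (\forall l\, \forall q\, (D(q) \lor F(l))))
Rename bound variables to avoid capture: i↦w1, j↦y, l↦p, q↦v1.
  ((\exists j\, \neg F(j)) \land (\exists l\, \exists q\, (\neg D(q) \land \neg F(l))) \lor (\forall i\, \neg F(i))) \land ((\exists w1\, F(w1)) \lor (\forall y\, F(y)) \lor (\forall p\, \forall v1\, (D(v1) \lor F(p))))
Pull the quantifiers to the front (each side's bound variable is not free in the other side):
  \exists j\, \exists l\, \exists q\, \forall i\, \exists w1\, \forall y\, \forall p\, \forall v1\, ((\neg F(j) \land \neg D(q) \land \neg F(l) \lor \neg F(i)) \land (F(w1) \lor F(y) \lor D(v1) \lor F(p)))

\exists j\, \exists l\, \exists q\, \forall i\, \exists w1\, \forall y\, \forall p\, \forall v1\, ((\neg F(j) \land \neg D(q) \land \neg F(l) \lor \neg F(i)) \land (F(w1) \lor F(y) \lor D(v1) \lor F(p)))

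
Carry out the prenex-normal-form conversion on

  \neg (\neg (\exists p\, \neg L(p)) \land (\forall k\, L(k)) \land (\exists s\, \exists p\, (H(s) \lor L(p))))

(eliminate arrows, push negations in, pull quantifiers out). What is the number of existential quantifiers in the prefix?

2

Move each ¬ inward, flipping quantifiers it crosses:
  (\exists p\, \neg L(p)) \lor (\exists k\, \neg L(k)) \lor (\forall s\, \forall p\, (\neg H(s) \land \neg L(p)))
Give each quantifier a distinct variable: p↦b.
  (\exists p\, \neg L(p)) \lor (\exists k\, \neg L(k)) \lor (\forall s\, \forall b\, (\neg H(s) \land \neg L(b)))
Pull the quantifiers to the front (each side's bound variable is not free in the other side):
  \exists p\, \exists k\, \forall s\, \forall b\, (\neg L(p) \lor \neg L(k) \lor \neg H(s) \land \neg L(b))
The prefix is \exists p \exists k \forall s \forall b: 2 universal, 2 existential.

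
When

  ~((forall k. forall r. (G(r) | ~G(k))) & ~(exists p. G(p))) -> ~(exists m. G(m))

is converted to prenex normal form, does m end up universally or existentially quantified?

Eliminate → and ↔ using ¬ and ∨.
  ~~((forall k. forall r. (G(r) | ~G(k))) & ~(exists p. G(p))) | ~(exists m. G(m))
Drive negations inward (¬∀x A ≡ ∃x ¬A, ¬∃x A ≡ ∀x ¬A, De Morgan for ∧/∨):
  (forall k. forall r. (G(r) | ~G(k))) & (forall p. ~G(p)) | (forall m. ~G(m))
All bound variables are already distinct, so no renaming is needed.
Pull the quantifiers to the front (each side's bound variable is not free in the other side):
  forall k. forall r. forall p. forall m. ((G(r) | ~G(k)) & ~G(p) | ~G(m))
The quantifier exists m sits under an odd number of negations (counting the antecedent side of each →), so it flips to forall m.

universal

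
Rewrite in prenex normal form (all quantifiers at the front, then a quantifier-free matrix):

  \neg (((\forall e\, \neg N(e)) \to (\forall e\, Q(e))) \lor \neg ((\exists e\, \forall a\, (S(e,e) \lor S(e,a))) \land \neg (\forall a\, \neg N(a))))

\forall e\, \exists y\, \exists v1\, \forall a\, \exists z1\, (\neg N(e) \land \neg Q(y) \land (S(v1,v1) \lor S(v1,a)) \land N(z1))

Eliminate → and ↔ using ¬ and ∨.
  \neg (\neg (\forall e\, \neg N(e)) \lor (\forall e\, Q(e)) \lor \neg ((\exists e\, \forall a\, (S(e,e) \lor S(e,a))) \land \neg (\forall a\, \neg N(a))))
Move each ¬ inward, flipping quantifiers it crosses:
  (\forall e\, \neg N(e)) \land (\exists e\, \neg Q(e)) \land (\exists e\, \forall a\, (S(e,e) \lor S(e,a))) \land (\exists a\, N(a))
Standardize variables apart so no two quantifiers bind the same name: e↦y, e↦v1, a↦z1.
  (\forall e\, \neg N(e)) \land (\exists y\, \neg Q(y)) \land (\exists v1\, \forall a\, (S(v1,v1) \lor S(v1,a))) \land (\exists z1\, N(z1))
Pull the quantifiers to the front (each side's bound variable is not free in the other side):
  \forall e\, \exists y\, \exists v1\, \forall a\, \exists z1\, (\neg N(e) \land \neg Q(y) \land (S(v1,v1) \lor S(v1,a)) \land N(z1))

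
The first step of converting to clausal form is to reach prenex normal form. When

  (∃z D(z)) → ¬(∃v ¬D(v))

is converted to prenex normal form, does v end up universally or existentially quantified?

universal

Rewrite implications/biconditionals: A → B as ¬A ∨ B.
  ¬(∃z D(z)) ∨ ¬(∃v ¬D(v))
Drive negations inward (¬∀x A ≡ ∃x ¬A, ¬∃x A ≡ ∀x ¬A, De Morgan for ∧/∨):
  (∀z ¬D(z)) ∨ (∀v D(v))
Finally move all quantifiers to the prefix:
  ∀z ∀v (¬D(z) ∨ D(v))
The quantifier ∃v sits under an odd number of negations (counting the antecedent side of each →), so it flips to ∀v.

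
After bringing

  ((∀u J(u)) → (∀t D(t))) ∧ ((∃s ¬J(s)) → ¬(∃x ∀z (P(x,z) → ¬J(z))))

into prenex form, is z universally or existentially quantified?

existential

Eliminate → and ↔ using ¬ and ∨.
  (¬(∀u J(u)) ∨ (∀t D(t))) ∧ (¬(∃s ¬J(s)) ∨ ¬(∃x ∀z (¬P(x,z) ∨ ¬J(z))))
Drive negations inward (¬∀x A ≡ ∃x ¬A, ¬∃x A ≡ ∀x ¬A, De Morgan for ∧/∨):
  ((∃u ¬J(u)) ∨ (∀t D(t))) ∧ ((∀s J(s)) ∨ (∀x ∃z (P(x,z) ∧ J(z))))
All bound variables are already distinct, so no renaming is needed.
Pull the quantifiers to the front (each side's bound variable is not free in the other side):
  ∃u ∀t ∀s ∀x ∃z ((¬J(u) ∨ D(t)) ∧ (J(s) ∨ P(x,z) ∧ J(z)))
The quantifier ∀z sits under an odd number of negations (counting the antecedent side of each →), so it flips to ∃z.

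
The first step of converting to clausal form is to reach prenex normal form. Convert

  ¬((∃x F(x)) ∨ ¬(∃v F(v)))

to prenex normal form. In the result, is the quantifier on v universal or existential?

Move each ¬ inward, flipping quantifiers it crosses:
  (∀x ¬F(x)) ∧ (∃v F(v))
All bound variables are already distinct, so no renaming is needed.
Pull the quantifiers to the front (each side's bound variable is not free in the other side):
  ∀x ∃v (¬F(x) ∧ F(v))
The quantifier ∃v sits under an even number of negations, so it remains existential.

existential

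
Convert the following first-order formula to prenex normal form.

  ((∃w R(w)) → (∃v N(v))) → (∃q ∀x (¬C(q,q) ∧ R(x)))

∃w ∀v ∃q ∀x (R(w) ∧ ¬N(v) ∨ ¬C(q,q) ∧ R(x))

Rewrite implications/biconditionals: A → B as ¬A ∨ B.
  ¬(¬(∃w R(w)) ∨ (∃v N(v))) ∨ (∃q ∀x (¬C(q,q) ∧ R(x)))
Push ¬ through the quantifiers and connectives to reach negation normal form:
  (∃w R(w)) ∧ (∀v ¬N(v)) ∨ (∃q ∀x (¬C(q,q) ∧ R(x)))
All bound variables are already distinct, so no renaming is needed.
Finally move all quantifiers to the prefix:
  ∃w ∀v ∃q ∀x (R(w) ∧ ¬N(v) ∨ ¬C(q,q) ∧ R(x))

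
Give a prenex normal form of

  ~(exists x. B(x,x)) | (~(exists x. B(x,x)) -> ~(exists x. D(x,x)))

forall x. exists v. forall w1. (~B(x,x) | B(v,v) | ~D(w1,w1))

Rewrite implications/biconditionals: A → B as ¬A ∨ B.
  ~(exists x. B(x,x)) | ~~(exists x. B(x,x)) | ~(exists x. D(x,x))
Drive negations inward (¬∀x A ≡ ∃x ¬A, ¬∃x A ≡ ∀x ¬A, De Morgan for ∧/∨):
  (forall x. ~B(x,x)) | (exists x. B(x,x)) | (forall x. ~D(x,x))
Standardize variables apart so no two quantifiers bind the same name: x↦v, x↦w1.
  (forall x. ~B(x,x)) | (exists v. B(v,v)) | (forall w1. ~D(w1,w1))
Pull the quantifiers to the front (each side's bound variable is not free in the other side):
  forall x. exists v. forall w1. (~B(x,x) | B(v,v) | ~D(w1,w1))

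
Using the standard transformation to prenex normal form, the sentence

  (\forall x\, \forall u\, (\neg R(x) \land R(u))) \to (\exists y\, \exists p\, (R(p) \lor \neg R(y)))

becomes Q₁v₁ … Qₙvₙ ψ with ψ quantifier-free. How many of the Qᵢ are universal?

Rewrite implications/biconditionals: A → B as ¬A ∨ B.
  \neg (\forall x\, \forall u\, (\neg R(x) \land R(u))) \lor (\exists y\, \exists p\, (R(p) \lor \neg R(y)))
Move each ¬ inward, flipping quantifiers it crosses:
  (\exists x\, \exists u\, (R(x) \lor \neg R(u))) \lor (\exists y\, \exists p\, (R(p) \lor \neg R(y)))
All bound variables are already distinct, so no renaming is needed.
Pull the quantifiers to the front (each side's bound variable is not free in the other side):
  \exists x\, \exists u\, \exists y\, \exists p\, (R(x) \lor \neg R(u) \lor R(p) \lor \neg R(y))
The prefix is \exists x \exists u \exists y \exists p: 0 universal, 4 existential.

0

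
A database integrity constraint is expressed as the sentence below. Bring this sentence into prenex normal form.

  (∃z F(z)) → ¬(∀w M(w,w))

∀z ∃w (¬F(z) ∨ ¬M(w,w))

First replace A → B with ¬A ∨ B.
  ¬(∃z F(z)) ∨ ¬(∀w M(w,w))
Drive negations inward (¬∀x A ≡ ∃x ¬A, ¬∃x A ≡ ∀x ¬A, De Morgan for ∧/∨):
  (∀z ¬F(z)) ∨ (∃w ¬M(w,w))
Finally move all quantifiers to the prefix:
  ∀z ∃w (¬F(z) ∨ ¬M(w,w))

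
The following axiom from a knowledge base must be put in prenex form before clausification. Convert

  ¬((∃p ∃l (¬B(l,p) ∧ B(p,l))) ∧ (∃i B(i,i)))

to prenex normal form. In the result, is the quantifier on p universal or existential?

Push ¬ through the quantifiers and connectives to reach negation normal form:
  (∀p ∀l (B(l,p) ∨ ¬B(p,l))) ∨ (∀i ¬B(i,i))
All bound variables are already distinct, so no renaming is needed.
Extract every quantifier outward, since the variables are now distinct and don't occur free across branches:
  ∀p ∀l ∀i (B(l,p) ∨ ¬B(p,l) ∨ ¬B(i,i))
The quantifier ∃p sits under an odd number of negations, so it flips to ∀p.

universal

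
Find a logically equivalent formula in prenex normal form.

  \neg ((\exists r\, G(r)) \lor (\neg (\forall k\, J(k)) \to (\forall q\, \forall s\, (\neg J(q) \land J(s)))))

Eliminate → and ↔ using ¬ and ∨.
  \neg ((\exists r\, G(r)) \lor \neg \neg (\forall k\, J(k)) \lor (\forall q\, \forall s\, (\neg J(q) \land J(s))))
Push ¬ through the quantifiers and connectives to reach negation normal form:
  (\forall r\, \neg G(r)) \land (\exists k\, \neg J(k)) \land (\exists q\, \exists s\, (J(q) \lor \neg J(s)))
All bound variables are already distinct, so no renaming is needed.
Extract every quantifier outward, since the variables are now distinct and don't occur free across branches:
  \forall r\, \exists k\, \exists q\, \exists s\, (\neg G(r) \land \neg J(k) \land (J(q) \lor \neg J(s)))

\forall r\, \exists k\, \exists q\, \exists s\, (\neg G(r) \land \neg J(k) \land (J(q) \lor \neg J(s)))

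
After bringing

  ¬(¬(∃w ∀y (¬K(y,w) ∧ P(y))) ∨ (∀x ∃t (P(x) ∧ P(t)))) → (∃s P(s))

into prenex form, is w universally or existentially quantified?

universal

First replace A → B with ¬A ∨ B.
  ¬¬(¬(∃w ∀y (¬K(y,w) ∧ P(y))) ∨ (∀x ∃t (P(x) ∧ P(t)))) ∨ (∃s P(s))
Move each ¬ inward, flipping quantifiers it crosses:
  (∀w ∃y (K(y,w) ∨ ¬P(y))) ∨ (∀x ∃t (P(x) ∧ P(t))) ∨ (∃s P(s))
All bound variables are already distinct, so no renaming is needed.
Pull the quantifiers to the front (each side's bound variable is not free in the other side):
  ∀w ∃y ∀x ∃t ∃s (K(y,w) ∨ ¬P(y) ∨ P(x) ∧ P(t) ∨ P(s))
The quantifier ∃w sits under an odd number of negations (counting the antecedent side of each →), so it flips to ∀w.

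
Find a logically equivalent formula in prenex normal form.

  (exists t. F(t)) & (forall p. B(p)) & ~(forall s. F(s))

exists t. forall p. exists s. (F(t) & B(p) & ~F(s))

Move each ¬ inward, flipping quantifiers it crosses:
  (exists t. F(t)) & (forall p. B(p)) & (exists s. ~F(s))
All bound variables are already distinct, so no renaming is needed.
Pull the quantifiers to the front (each side's bound variable is not free in the other side):
  exists t. forall p. exists s. (F(t) & B(p) & ~F(s))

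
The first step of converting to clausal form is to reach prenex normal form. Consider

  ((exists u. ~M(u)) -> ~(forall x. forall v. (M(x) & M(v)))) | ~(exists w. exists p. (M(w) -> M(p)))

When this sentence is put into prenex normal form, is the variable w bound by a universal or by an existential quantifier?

Rewrite implications/biconditionals: A → B as ¬A ∨ B.
  ~(exists u. ~M(u)) | ~(forall x. forall v. (M(x) & M(v))) | ~(exists w. exists p. (~M(w) | M(p)))
Move each ¬ inward, flipping quantifiers it crosses:
  (forall u. M(u)) | (exists x. exists v. (~M(x) | ~M(v))) | (forall w. forall p. (M(w) & ~M(p)))
Finally move all quantifiers to the prefix:
  forall u. exists x. exists v. forall w. forall p. (M(u) | ~M(x) | ~M(v) | M(w) & ~M(p))
The quantifier exists w sits under an odd number of negations (counting the antecedent side of each →), so it flips to forall w.

universal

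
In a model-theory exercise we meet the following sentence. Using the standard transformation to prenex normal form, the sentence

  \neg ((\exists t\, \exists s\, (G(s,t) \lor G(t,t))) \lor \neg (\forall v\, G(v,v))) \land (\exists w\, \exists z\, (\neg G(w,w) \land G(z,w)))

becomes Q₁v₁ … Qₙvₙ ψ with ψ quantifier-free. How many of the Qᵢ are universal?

3

Move each ¬ inward, flipping quantifiers it crosses:
  (\forall t\, \forall s\, (\neg G(s,t) \land \neg G(t,t))) \land (\forall v\, G(v,v)) \land (\exists w\, \exists z\, (\neg G(w,w) \land G(z,w)))
Finally move all quantifiers to the prefix:
  \forall t\, \forall s\, \forall v\, \exists w\, \exists z\, (\neg G(s,t) \land \neg G(t,t) \land G(v,v) \land \neg G(w,w) \land G(z,w))
The prefix is \forall t \forall s \forall v \exists w \exists z: 3 universal, 2 existential.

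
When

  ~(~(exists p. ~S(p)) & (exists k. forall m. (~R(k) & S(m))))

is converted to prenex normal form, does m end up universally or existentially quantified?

Push ¬ through the quantifiers and connectives to reach negation normal form:
  (exists p. ~S(p)) | (forall k. exists m. (R(k) | ~S(m)))
Finally move all quantifiers to the prefix:
  exists p. forall k. exists m. (~S(p) | R(k) | ~S(m))
The quantifier forall m sits under an odd number of negations, so it flips to exists m.

existential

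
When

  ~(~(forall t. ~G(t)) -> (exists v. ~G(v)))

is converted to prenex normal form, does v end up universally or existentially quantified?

Rewrite implications/biconditionals: A → B as ¬A ∨ B.
  ~(~~(forall t. ~G(t)) | (exists v. ~G(v)))
Drive negations inward (¬∀x A ≡ ∃x ¬A, ¬∃x A ≡ ∀x ¬A, De Morgan for ∧/∨):
  (exists t. G(t)) & (forall v. G(v))
All bound variables are already distinct, so no renaming is needed.
Extract every quantifier outward, since the variables are now distinct and don't occur free across branches:
  exists t. forall v. (G(t) & G(v))
The quantifier exists v sits under an odd number of negations (counting the antecedent side of each →), so it flips to forall v.

universal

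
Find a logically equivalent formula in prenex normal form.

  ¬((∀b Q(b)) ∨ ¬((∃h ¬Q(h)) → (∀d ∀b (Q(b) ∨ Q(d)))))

First replace A → B with ¬A ∨ B.
  ¬((∀b Q(b)) ∨ ¬(¬(∃h ¬Q(h)) ∨ (∀d ∀b (Q(b) ∨ Q(d)))))
Push ¬ through the quantifiers and connectives to reach negation normal form:
  (∃b ¬Q(b)) ∧ ((∀h Q(h)) ∨ (∀d ∀b (Q(b) ∨ Q(d))))
Give each quantifier a distinct variable: b↦u1.
  (∃b ¬Q(b)) ∧ ((∀h Q(h)) ∨ (∀d ∀u1 (Q(u1) ∨ Q(d))))
Finally move all quantifiers to the prefix:
  ∃b ∀h ∀d ∀u1 (¬Q(b) ∧ (Q(h) ∨ Q(u1) ∨ Q(d)))

∃b ∀h ∀d ∀u1 (¬Q(b) ∧ (Q(h) ∨ Q(u1) ∨ Q(d)))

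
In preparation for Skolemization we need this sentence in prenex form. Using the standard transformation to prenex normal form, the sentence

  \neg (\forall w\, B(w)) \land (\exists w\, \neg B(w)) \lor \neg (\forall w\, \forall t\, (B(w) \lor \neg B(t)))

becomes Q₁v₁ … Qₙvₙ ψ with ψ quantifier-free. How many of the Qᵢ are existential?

4

Move each ¬ inward, flipping quantifiers it crosses:
  (\exists w\, \neg B(w)) \land (\exists w\, \neg B(w)) \lor (\exists w\, \exists t\, (\neg B(w) \land B(t)))
Give each quantifier a distinct variable: w↦w1, w↦v1.
  (\exists w\, \neg B(w)) \land (\exists w1\, \neg B(w1)) \lor (\exists v1\, \exists t\, (\neg B(v1) \land B(t)))
Finally move all quantifiers to the prefix:
  \exists w\, \exists w1\, \exists v1\, \exists t\, (\neg B(w) \land \neg B(w1) \lor \neg B(v1) \land B(t))
The prefix is \exists w \exists w1 \exists v1 \exists t: 0 universal, 4 existential.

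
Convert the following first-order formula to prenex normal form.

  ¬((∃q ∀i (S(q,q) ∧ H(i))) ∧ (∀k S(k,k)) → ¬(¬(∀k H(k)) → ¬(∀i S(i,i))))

∃q ∀i ∀k ∀r ∃v (S(q,q) ∧ H(i) ∧ S(k,k) ∧ (H(r) ∨ ¬S(v,v)))

Rewrite implications/biconditionals: A → B as ¬A ∨ B.
  ¬(¬((∃q ∀i (S(q,q) ∧ H(i))) ∧ (∀k S(k,k))) ∨ ¬(¬¬(∀k H(k)) ∨ ¬(∀i S(i,i))))
Move each ¬ inward, flipping quantifiers it crosses:
  (∃q ∀i (S(q,q) ∧ H(i))) ∧ (∀k S(k,k)) ∧ ((∀k H(k)) ∨ (∃i ¬S(i,i)))
Give each quantifier a distinct variable: k↦r, i↦v.
  (∃q ∀i (S(q,q) ∧ H(i))) ∧ (∀k S(k,k)) ∧ ((∀r H(r)) ∨ (∃v ¬S(v,v)))
Extract every quantifier outward, since the variables are now distinct and don't occur free across branches:
  ∃q ∀i ∀k ∀r ∃v (S(q,q) ∧ H(i) ∧ S(k,k) ∧ (H(r) ∨ ¬S(v,v)))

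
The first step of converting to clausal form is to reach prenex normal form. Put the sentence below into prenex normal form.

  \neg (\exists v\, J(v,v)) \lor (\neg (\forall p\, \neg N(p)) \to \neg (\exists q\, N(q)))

\forall v\, \forall p\, \forall q\, (\neg J(v,v) \lor \neg N(p) \lor \neg N(q))

Rewrite implications/biconditionals: A → B as ¬A ∨ B.
  \neg (\exists v\, J(v,v)) \lor \neg \neg (\forall p\, \neg N(p)) \lor \neg (\exists q\, N(q))
Drive negations inward (¬∀x A ≡ ∃x ¬A, ¬∃x A ≡ ∀x ¬A, De Morgan for ∧/∨):
  (\forall v\, \neg J(v,v)) \lor (\forall p\, \neg N(p)) \lor (\forall q\, \neg N(q))
All bound variables are already distinct, so no renaming is needed.
Finally move all quantifiers to the prefix:
  \forall v\, \forall p\, \forall q\, (\neg J(v,v) \lor \neg N(p) \lor \neg N(q))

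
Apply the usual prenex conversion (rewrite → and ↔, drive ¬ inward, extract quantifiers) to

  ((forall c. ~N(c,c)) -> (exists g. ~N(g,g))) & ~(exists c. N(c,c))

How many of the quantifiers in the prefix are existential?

First replace A → B with ¬A ∨ B.
  (~(forall c. ~N(c,c)) | (exists g. ~N(g,g))) & ~(exists c. N(c,c))
Drive negations inward (¬∀x A ≡ ∃x ¬A, ¬∃x A ≡ ∀x ¬A, De Morgan for ∧/∨):
  ((exists c. N(c,c)) | (exists g. ~N(g,g))) & (forall c. ~N(c,c))
Standardize variables apart so no two quantifiers bind the same name: c↦y1.
  ((exists c. N(c,c)) | (exists g. ~N(g,g))) & (forall y1. ~N(y1,y1))
Finally move all quantifiers to the prefix:
  exists c. exists g. forall y1. ((N(c,c) | ~N(g,g)) & ~N(y1,y1))
The prefix is exists c exists g forall y1: 1 universal, 2 existential.

2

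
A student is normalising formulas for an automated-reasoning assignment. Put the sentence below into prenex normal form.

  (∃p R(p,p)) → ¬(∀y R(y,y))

∀p ∃y (¬R(p,p) ∨ ¬R(y,y))

Eliminate → and ↔ using ¬ and ∨.
  ¬(∃p R(p,p)) ∨ ¬(∀y R(y,y))
Drive negations inward (¬∀x A ≡ ∃x ¬A, ¬∃x A ≡ ∀x ¬A, De Morgan for ∧/∨):
  (∀p ¬R(p,p)) ∨ (∃y ¬R(y,y))
Extract every quantifier outward, since the variables are now distinct and don't occur free across branches:
  ∀p ∃y (¬R(p,p) ∨ ¬R(y,y))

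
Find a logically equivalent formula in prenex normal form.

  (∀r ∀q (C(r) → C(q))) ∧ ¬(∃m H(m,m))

∀r ∀q ∀m ((¬C(r) ∨ C(q)) ∧ ¬H(m,m))

Eliminate → and ↔ using ¬ and ∨.
  (∀r ∀q (¬C(r) ∨ C(q))) ∧ ¬(∃m H(m,m))
Drive negations inward (¬∀x A ≡ ∃x ¬A, ¬∃x A ≡ ∀x ¬A, De Morgan for ∧/∨):
  (∀r ∀q (¬C(r) ∨ C(q))) ∧ (∀m ¬H(m,m))
All bound variables are already distinct, so no renaming is needed.
Finally move all quantifiers to the prefix:
  ∀r ∀q ∀m ((¬C(r) ∨ C(q)) ∧ ¬H(m,m))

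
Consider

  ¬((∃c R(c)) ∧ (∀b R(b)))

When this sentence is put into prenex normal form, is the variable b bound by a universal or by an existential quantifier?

Drive negations inward (¬∀x A ≡ ∃x ¬A, ¬∃x A ≡ ∀x ¬A, De Morgan for ∧/∨):
  (∀c ¬R(c)) ∨ (∃b ¬R(b))
All bound variables are already distinct, so no renaming is needed.
Finally move all quantifiers to the prefix:
  ∀c ∃b (¬R(c) ∨ ¬R(b))
The quantifier ∀b sits under an odd number of negations, so it flips to ∃b.

existential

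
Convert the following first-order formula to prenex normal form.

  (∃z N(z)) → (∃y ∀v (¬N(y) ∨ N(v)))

First replace A → B with ¬A ∨ B.
  ¬(∃z N(z)) ∨ (∃y ∀v (¬N(y) ∨ N(v)))
Push ¬ through the quantifiers and connectives to reach negation normal form:
  (∀z ¬N(z)) ∨ (∃y ∀v (¬N(y) ∨ N(v)))
Extract every quantifier outward, since the variables are now distinct and don't occur free across branches:
  ∀z ∃y ∀v (¬N(z) ∨ ¬N(y) ∨ N(v))

∀z ∃y ∀v (¬N(z) ∨ ¬N(y) ∨ N(v))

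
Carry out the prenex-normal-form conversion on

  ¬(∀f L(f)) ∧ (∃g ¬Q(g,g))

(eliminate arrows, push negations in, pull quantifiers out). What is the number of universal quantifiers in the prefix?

Push ¬ through the quantifiers and connectives to reach negation normal form:
  (∃f ¬L(f)) ∧ (∃g ¬Q(g,g))
Pull the quantifiers to the front (each side's bound variable is not free in the other side):
  ∃f ∃g (¬L(f) ∧ ¬Q(g,g))
The prefix is ∃f ∃g: 0 universal, 2 existential.

0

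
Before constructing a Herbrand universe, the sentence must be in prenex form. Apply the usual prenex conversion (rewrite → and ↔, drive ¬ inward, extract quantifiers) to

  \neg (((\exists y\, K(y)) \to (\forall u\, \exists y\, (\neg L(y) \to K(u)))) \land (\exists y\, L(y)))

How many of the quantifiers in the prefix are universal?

First replace A → B with ¬A ∨ B.
  \neg ((\neg (\exists y\, K(y)) \lor (\forall u\, \exists y\, (\neg \neg L(y) \lor K(u)))) \land (\exists y\, L(y)))
Drive negations inward (¬∀x A ≡ ∃x ¬A, ¬∃x A ≡ ∀x ¬A, De Morgan for ∧/∨):
  (\exists y\, K(y)) \land (\exists u\, \forall y\, (\neg L(y) \land \neg K(u))) \lor (\forall y\, \neg L(y))
Give each quantifier a distinct variable: y↦p, y↦w.
  (\exists y\, K(y)) \land (\exists u\, \forall p\, (\neg L(p) \land \neg K(u))) \lor (\forall w\, \neg L(w))
Extract every quantifier outward, since the variables are now distinct and don't occur free across branches:
  \exists y\, \exists u\, \forall p\, \forall w\, (K(y) \land \neg L(p) \land \neg K(u) \lor \neg L(w))
The prefix is \exists y \exists u \forall p \forall w: 2 universal, 2 existential.

2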